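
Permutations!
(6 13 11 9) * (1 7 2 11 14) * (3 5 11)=(1 7 2 3 5 11 9 6 13 14)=[0, 7, 3, 5, 4, 11, 13, 2, 8, 6, 10, 9, 12, 14, 1]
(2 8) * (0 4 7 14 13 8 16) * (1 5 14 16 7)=(0 4 1 5 14 13 8 2 7 16)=[4, 5, 7, 3, 1, 14, 6, 16, 2, 9, 10, 11, 12, 8, 13, 15, 0]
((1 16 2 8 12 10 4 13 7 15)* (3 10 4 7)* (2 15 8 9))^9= (16)(2 9)(3 7 12 13 10 8 4)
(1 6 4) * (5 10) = (1 6 4)(5 10) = [0, 6, 2, 3, 1, 10, 4, 7, 8, 9, 5]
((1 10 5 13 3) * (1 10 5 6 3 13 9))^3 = (13)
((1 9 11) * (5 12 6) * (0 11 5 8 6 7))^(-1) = ((0 11 1 9 5 12 7)(6 8))^(-1) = (0 7 12 5 9 1 11)(6 8)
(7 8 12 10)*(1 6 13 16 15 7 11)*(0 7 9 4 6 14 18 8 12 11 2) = (0 7 12 10 2)(1 14 18 8 11)(4 6 13 16 15 9) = [7, 14, 0, 3, 6, 5, 13, 12, 11, 4, 2, 1, 10, 16, 18, 9, 15, 17, 8]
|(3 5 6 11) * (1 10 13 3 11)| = 6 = |(1 10 13 3 5 6)|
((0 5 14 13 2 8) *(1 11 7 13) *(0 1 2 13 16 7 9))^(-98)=(16)(0 11 8 14)(1 2 5 9)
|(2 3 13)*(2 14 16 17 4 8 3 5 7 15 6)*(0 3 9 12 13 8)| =|(0 3 8 9 12 13 14 16 17 4)(2 5 7 15 6)| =10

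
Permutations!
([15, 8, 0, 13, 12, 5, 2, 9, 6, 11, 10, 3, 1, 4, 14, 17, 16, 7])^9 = [12, 11, 4, 15, 7, 5, 13, 6, 3, 2, 10, 0, 9, 17, 14, 1, 16, 8]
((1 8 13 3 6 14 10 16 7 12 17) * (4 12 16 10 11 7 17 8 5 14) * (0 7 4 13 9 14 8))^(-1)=((0 7 16 17 1 5 8 9 14 11 4 12)(3 6 13))^(-1)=(0 12 4 11 14 9 8 5 1 17 16 7)(3 13 6)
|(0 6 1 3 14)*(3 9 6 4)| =|(0 4 3 14)(1 9 6)| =12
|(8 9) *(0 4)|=|(0 4)(8 9)|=2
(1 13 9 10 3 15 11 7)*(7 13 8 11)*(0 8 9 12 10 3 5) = (0 8 11 13 12 10 5)(1 9 3 15 7) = [8, 9, 2, 15, 4, 0, 6, 1, 11, 3, 5, 13, 10, 12, 14, 7]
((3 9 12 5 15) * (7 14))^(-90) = (15)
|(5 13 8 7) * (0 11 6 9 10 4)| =|(0 11 6 9 10 4)(5 13 8 7)| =12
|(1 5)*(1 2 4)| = 4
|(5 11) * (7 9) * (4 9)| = |(4 9 7)(5 11)| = 6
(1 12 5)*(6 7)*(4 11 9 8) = (1 12 5)(4 11 9 8)(6 7) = [0, 12, 2, 3, 11, 1, 7, 6, 4, 8, 10, 9, 5]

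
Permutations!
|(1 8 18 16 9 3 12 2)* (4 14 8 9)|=5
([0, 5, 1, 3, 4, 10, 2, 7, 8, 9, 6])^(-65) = (10)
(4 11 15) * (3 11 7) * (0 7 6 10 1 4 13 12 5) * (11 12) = (0 7 3 12 5)(1 4 6 10)(11 15 13) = [7, 4, 2, 12, 6, 0, 10, 3, 8, 9, 1, 15, 5, 11, 14, 13]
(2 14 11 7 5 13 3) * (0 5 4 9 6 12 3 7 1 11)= (0 5 13 7 4 9 6 12 3 2 14)(1 11)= [5, 11, 14, 2, 9, 13, 12, 4, 8, 6, 10, 1, 3, 7, 0]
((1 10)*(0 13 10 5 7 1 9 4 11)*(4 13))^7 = ((0 4 11)(1 5 7)(9 13 10))^7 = (0 4 11)(1 5 7)(9 13 10)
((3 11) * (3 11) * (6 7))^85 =((11)(6 7))^85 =(11)(6 7)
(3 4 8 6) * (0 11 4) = [11, 1, 2, 0, 8, 5, 3, 7, 6, 9, 10, 4] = (0 11 4 8 6 3)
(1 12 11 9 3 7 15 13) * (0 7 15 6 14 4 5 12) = (0 7 6 14 4 5 12 11 9 3 15 13 1) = [7, 0, 2, 15, 5, 12, 14, 6, 8, 3, 10, 9, 11, 1, 4, 13]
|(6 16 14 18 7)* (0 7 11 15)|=8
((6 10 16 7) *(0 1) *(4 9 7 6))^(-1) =((0 1)(4 9 7)(6 10 16))^(-1) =(0 1)(4 7 9)(6 16 10)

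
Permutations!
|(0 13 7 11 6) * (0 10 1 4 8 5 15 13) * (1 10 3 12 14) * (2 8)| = |(1 4 2 8 5 15 13 7 11 6 3 12 14)| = 13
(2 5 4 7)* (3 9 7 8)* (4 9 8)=(2 5 9 7)(3 8)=[0, 1, 5, 8, 4, 9, 6, 2, 3, 7]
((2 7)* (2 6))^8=(2 6 7)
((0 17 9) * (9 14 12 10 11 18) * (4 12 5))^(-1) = ((0 17 14 5 4 12 10 11 18 9))^(-1) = (0 9 18 11 10 12 4 5 14 17)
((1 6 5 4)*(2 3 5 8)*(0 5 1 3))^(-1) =(0 2 8 6 1 3 4 5)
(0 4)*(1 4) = (0 1 4) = [1, 4, 2, 3, 0]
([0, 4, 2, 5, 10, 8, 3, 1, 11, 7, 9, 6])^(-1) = [0, 7, 2, 6, 1, 3, 11, 9, 5, 10, 4, 8]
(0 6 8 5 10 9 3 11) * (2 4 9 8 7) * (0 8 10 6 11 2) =(0 11 8 5 6 7)(2 4 9 3) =[11, 1, 4, 2, 9, 6, 7, 0, 5, 3, 10, 8]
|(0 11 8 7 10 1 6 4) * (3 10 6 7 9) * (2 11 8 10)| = 11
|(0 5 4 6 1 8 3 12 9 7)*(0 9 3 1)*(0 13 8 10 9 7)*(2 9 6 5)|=30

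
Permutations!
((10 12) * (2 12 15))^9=((2 12 10 15))^9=(2 12 10 15)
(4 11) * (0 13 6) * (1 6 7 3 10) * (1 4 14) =(0 13 7 3 10 4 11 14 1 6) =[13, 6, 2, 10, 11, 5, 0, 3, 8, 9, 4, 14, 12, 7, 1]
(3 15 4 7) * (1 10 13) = [0, 10, 2, 15, 7, 5, 6, 3, 8, 9, 13, 11, 12, 1, 14, 4] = (1 10 13)(3 15 4 7)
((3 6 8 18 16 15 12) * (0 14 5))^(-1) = (0 5 14)(3 12 15 16 18 8 6)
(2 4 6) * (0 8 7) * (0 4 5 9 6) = [8, 1, 5, 3, 0, 9, 2, 4, 7, 6] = (0 8 7 4)(2 5 9 6)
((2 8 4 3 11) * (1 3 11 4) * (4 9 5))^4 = (1 4)(2 9)(3 11)(5 8)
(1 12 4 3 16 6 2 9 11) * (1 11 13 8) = (1 12 4 3 16 6 2 9 13 8) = [0, 12, 9, 16, 3, 5, 2, 7, 1, 13, 10, 11, 4, 8, 14, 15, 6]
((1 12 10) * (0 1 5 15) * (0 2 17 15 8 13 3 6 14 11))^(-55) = (2 15 17)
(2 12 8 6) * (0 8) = (0 8 6 2 12) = [8, 1, 12, 3, 4, 5, 2, 7, 6, 9, 10, 11, 0]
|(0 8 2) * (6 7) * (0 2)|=2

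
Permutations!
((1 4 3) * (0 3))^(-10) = (0 1)(3 4)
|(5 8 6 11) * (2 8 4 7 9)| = |(2 8 6 11 5 4 7 9)| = 8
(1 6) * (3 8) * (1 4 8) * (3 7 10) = (1 6 4 8 7 10 3) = [0, 6, 2, 1, 8, 5, 4, 10, 7, 9, 3]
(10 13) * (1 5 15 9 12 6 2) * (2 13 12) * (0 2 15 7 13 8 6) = (0 2 1 5 7 13 10 12)(6 8)(9 15) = [2, 5, 1, 3, 4, 7, 8, 13, 6, 15, 12, 11, 0, 10, 14, 9]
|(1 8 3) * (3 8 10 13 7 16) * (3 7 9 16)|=|(1 10 13 9 16 7 3)|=7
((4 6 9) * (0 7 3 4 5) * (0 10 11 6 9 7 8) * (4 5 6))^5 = (0 8)(3 9 10 7 4 5 6 11)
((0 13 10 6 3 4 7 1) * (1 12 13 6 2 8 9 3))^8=((0 6 1)(2 8 9 3 4 7 12 13 10))^8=(0 1 6)(2 10 13 12 7 4 3 9 8)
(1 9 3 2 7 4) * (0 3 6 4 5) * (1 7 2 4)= (0 3 4 7 5)(1 9 6)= [3, 9, 2, 4, 7, 0, 1, 5, 8, 6]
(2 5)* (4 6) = (2 5)(4 6) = [0, 1, 5, 3, 6, 2, 4]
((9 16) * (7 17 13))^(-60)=(17)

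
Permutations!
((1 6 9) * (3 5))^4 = (1 6 9) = ((1 6 9)(3 5))^4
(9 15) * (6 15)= (6 15 9)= [0, 1, 2, 3, 4, 5, 15, 7, 8, 6, 10, 11, 12, 13, 14, 9]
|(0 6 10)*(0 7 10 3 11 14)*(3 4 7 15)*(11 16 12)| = |(0 6 4 7 10 15 3 16 12 11 14)| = 11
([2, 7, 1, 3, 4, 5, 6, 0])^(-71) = (0 2 1 7)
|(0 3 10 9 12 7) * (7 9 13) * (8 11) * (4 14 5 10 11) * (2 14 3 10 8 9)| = 36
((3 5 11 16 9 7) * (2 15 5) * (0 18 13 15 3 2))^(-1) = (0 3 2 7 9 16 11 5 15 13 18)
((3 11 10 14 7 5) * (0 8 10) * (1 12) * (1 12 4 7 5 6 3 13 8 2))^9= ((0 2 1 4 7 6 3 11)(5 13 8 10 14))^9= (0 2 1 4 7 6 3 11)(5 14 10 8 13)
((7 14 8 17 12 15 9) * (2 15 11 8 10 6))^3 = ((2 15 9 7 14 10 6)(8 17 12 11))^3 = (2 7 6 9 10 15 14)(8 11 12 17)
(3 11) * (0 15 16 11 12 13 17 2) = [15, 1, 0, 12, 4, 5, 6, 7, 8, 9, 10, 3, 13, 17, 14, 16, 11, 2] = (0 15 16 11 3 12 13 17 2)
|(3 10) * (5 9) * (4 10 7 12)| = |(3 7 12 4 10)(5 9)| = 10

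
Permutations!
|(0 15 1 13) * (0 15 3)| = |(0 3)(1 13 15)| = 6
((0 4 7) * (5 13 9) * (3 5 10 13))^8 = (0 7 4)(9 13 10)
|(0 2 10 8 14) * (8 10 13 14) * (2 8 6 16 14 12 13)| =|(0 8 6 16 14)(12 13)| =10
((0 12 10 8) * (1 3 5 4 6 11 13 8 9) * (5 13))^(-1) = ((0 12 10 9 1 3 13 8)(4 6 11 5))^(-1) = (0 8 13 3 1 9 10 12)(4 5 11 6)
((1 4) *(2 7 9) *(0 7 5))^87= ((0 7 9 2 5)(1 4))^87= (0 9 5 7 2)(1 4)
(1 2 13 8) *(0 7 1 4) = (0 7 1 2 13 8 4) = [7, 2, 13, 3, 0, 5, 6, 1, 4, 9, 10, 11, 12, 8]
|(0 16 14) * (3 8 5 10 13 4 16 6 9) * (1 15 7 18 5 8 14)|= |(0 6 9 3 14)(1 15 7 18 5 10 13 4 16)|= 45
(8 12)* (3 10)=[0, 1, 2, 10, 4, 5, 6, 7, 12, 9, 3, 11, 8]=(3 10)(8 12)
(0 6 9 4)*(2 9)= [6, 1, 9, 3, 0, 5, 2, 7, 8, 4]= (0 6 2 9 4)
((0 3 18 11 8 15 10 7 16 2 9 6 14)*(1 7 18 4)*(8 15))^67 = ((0 3 4 1 7 16 2 9 6 14)(10 18 11 15))^67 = (0 9 7 3 6 16 4 14 2 1)(10 15 11 18)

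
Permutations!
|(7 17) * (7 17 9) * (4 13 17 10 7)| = 6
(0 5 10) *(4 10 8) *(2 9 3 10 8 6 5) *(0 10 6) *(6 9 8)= (10)(0 2 8 4 6 5)(3 9)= [2, 1, 8, 9, 6, 0, 5, 7, 4, 3, 10]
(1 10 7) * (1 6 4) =[0, 10, 2, 3, 1, 5, 4, 6, 8, 9, 7] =(1 10 7 6 4)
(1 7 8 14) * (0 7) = [7, 0, 2, 3, 4, 5, 6, 8, 14, 9, 10, 11, 12, 13, 1] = (0 7 8 14 1)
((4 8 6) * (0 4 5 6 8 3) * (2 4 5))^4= (8)(0 4 6)(2 5 3)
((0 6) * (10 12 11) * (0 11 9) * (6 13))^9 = (0 6 10 9 13 11 12)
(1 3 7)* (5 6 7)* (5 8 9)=[0, 3, 2, 8, 4, 6, 7, 1, 9, 5]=(1 3 8 9 5 6 7)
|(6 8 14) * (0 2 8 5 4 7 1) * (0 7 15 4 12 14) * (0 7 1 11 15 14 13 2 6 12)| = |(0 6 5)(2 8 7 11 15 4 14 12 13)| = 9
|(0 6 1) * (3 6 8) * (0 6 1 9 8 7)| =10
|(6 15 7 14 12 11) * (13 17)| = 6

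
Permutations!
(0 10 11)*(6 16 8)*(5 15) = (0 10 11)(5 15)(6 16 8) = [10, 1, 2, 3, 4, 15, 16, 7, 6, 9, 11, 0, 12, 13, 14, 5, 8]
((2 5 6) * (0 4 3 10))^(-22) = ((0 4 3 10)(2 5 6))^(-22) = (0 3)(2 6 5)(4 10)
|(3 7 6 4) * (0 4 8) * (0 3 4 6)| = |(0 6 8 3 7)| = 5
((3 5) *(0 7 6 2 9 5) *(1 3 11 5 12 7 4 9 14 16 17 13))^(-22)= ((0 4 9 12 7 6 2 14 16 17 13 1 3)(5 11))^(-22)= (0 7 16 3 12 14 1 9 2 13 4 6 17)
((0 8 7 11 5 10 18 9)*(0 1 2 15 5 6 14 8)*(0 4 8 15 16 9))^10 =((0 4 8 7 11 6 14 15 5 10 18)(1 2 16 9))^10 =(0 18 10 5 15 14 6 11 7 8 4)(1 16)(2 9)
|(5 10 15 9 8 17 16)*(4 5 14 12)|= 10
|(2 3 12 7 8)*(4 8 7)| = 5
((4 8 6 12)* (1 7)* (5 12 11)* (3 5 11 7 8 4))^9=(12)(1 8 6 7)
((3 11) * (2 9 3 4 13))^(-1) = ((2 9 3 11 4 13))^(-1) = (2 13 4 11 3 9)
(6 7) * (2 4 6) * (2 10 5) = (2 4 6 7 10 5) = [0, 1, 4, 3, 6, 2, 7, 10, 8, 9, 5]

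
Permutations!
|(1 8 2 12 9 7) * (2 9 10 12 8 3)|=6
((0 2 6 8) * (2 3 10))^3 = (0 2)(3 6)(8 10)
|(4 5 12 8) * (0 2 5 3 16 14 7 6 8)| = 28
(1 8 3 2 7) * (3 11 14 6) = (1 8 11 14 6 3 2 7) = [0, 8, 7, 2, 4, 5, 3, 1, 11, 9, 10, 14, 12, 13, 6]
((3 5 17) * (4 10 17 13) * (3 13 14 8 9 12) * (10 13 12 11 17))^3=(3 8 17 5 9 12 14 11)(4 13)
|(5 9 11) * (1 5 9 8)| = 6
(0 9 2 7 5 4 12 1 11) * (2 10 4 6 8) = (0 9 10 4 12 1 11)(2 7 5 6 8) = [9, 11, 7, 3, 12, 6, 8, 5, 2, 10, 4, 0, 1]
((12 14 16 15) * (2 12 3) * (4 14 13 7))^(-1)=(2 3 15 16 14 4 7 13 12)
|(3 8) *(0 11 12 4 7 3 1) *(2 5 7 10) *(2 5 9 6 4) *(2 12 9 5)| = |(12)(0 11 9 6 4 10 2 5 7 3 8 1)| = 12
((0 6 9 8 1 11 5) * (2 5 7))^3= (0 8 7)(1 2 6)(5 9 11)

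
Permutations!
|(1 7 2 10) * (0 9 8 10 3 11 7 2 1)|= 20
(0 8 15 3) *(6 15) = (0 8 6 15 3) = [8, 1, 2, 0, 4, 5, 15, 7, 6, 9, 10, 11, 12, 13, 14, 3]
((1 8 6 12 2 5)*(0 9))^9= (0 9)(1 12)(2 8)(5 6)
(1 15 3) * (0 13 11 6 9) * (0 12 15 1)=(0 13 11 6 9 12 15 3)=[13, 1, 2, 0, 4, 5, 9, 7, 8, 12, 10, 6, 15, 11, 14, 3]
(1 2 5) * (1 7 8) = [0, 2, 5, 3, 4, 7, 6, 8, 1] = (1 2 5 7 8)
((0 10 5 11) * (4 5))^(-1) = (0 11 5 4 10) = ((0 10 4 5 11))^(-1)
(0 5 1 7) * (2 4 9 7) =(0 5 1 2 4 9 7) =[5, 2, 4, 3, 9, 1, 6, 0, 8, 7]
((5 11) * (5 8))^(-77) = ((5 11 8))^(-77) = (5 11 8)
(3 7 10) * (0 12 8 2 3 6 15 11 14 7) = (0 12 8 2 3)(6 15 11 14 7 10) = [12, 1, 3, 0, 4, 5, 15, 10, 2, 9, 6, 14, 8, 13, 7, 11]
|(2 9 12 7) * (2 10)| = |(2 9 12 7 10)| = 5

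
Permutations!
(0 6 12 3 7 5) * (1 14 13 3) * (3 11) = (0 6 12 1 14 13 11 3 7 5) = [6, 14, 2, 7, 4, 0, 12, 5, 8, 9, 10, 3, 1, 11, 13]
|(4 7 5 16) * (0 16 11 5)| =|(0 16 4 7)(5 11)| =4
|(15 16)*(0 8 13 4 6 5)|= |(0 8 13 4 6 5)(15 16)|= 6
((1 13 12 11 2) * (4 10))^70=(13)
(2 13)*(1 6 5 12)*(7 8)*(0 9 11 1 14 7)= [9, 6, 13, 3, 4, 12, 5, 8, 0, 11, 10, 1, 14, 2, 7]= (0 9 11 1 6 5 12 14 7 8)(2 13)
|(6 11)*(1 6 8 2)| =|(1 6 11 8 2)| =5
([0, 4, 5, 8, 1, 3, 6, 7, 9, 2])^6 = [0, 1, 5, 8, 4, 3, 6, 7, 9, 2]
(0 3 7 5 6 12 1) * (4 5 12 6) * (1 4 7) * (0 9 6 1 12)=[3, 9, 2, 12, 5, 7, 1, 0, 8, 6, 10, 11, 4]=(0 3 12 4 5 7)(1 9 6)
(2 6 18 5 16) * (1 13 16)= (1 13 16 2 6 18 5)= [0, 13, 6, 3, 4, 1, 18, 7, 8, 9, 10, 11, 12, 16, 14, 15, 2, 17, 5]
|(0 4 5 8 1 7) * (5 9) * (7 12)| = 8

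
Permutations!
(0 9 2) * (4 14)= (0 9 2)(4 14)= [9, 1, 0, 3, 14, 5, 6, 7, 8, 2, 10, 11, 12, 13, 4]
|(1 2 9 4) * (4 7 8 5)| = 7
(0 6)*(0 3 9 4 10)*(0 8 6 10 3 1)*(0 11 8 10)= (1 11 8 6)(3 9 4)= [0, 11, 2, 9, 3, 5, 1, 7, 6, 4, 10, 8]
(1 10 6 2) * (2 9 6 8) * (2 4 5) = [0, 10, 1, 3, 5, 2, 9, 7, 4, 6, 8] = (1 10 8 4 5 2)(6 9)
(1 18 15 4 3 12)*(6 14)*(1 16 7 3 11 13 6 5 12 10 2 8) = (1 18 15 4 11 13 6 14 5 12 16 7 3 10 2 8) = [0, 18, 8, 10, 11, 12, 14, 3, 1, 9, 2, 13, 16, 6, 5, 4, 7, 17, 15]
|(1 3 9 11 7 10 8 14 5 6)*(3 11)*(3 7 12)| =11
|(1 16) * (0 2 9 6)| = 4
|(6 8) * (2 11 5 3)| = |(2 11 5 3)(6 8)| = 4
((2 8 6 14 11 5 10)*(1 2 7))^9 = ((1 2 8 6 14 11 5 10 7))^9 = (14)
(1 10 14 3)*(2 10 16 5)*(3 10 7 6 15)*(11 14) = (1 16 5 2 7 6 15 3)(10 11 14) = [0, 16, 7, 1, 4, 2, 15, 6, 8, 9, 11, 14, 12, 13, 10, 3, 5]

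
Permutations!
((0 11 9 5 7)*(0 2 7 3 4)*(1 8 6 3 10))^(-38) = (0 9 10 8 3)(1 6 4 11 5)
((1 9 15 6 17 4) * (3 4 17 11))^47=(17)(1 3 6 9 4 11 15)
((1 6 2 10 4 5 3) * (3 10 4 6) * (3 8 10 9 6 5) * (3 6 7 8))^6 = ((1 3)(2 4 6)(5 9 7 8 10))^6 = (5 9 7 8 10)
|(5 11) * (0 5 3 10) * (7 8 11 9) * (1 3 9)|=20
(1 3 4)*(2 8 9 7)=(1 3 4)(2 8 9 7)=[0, 3, 8, 4, 1, 5, 6, 2, 9, 7]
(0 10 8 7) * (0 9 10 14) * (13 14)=(0 13 14)(7 9 10 8)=[13, 1, 2, 3, 4, 5, 6, 9, 7, 10, 8, 11, 12, 14, 0]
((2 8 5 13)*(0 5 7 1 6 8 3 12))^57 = (0 2)(1 6 8 7)(3 5)(12 13)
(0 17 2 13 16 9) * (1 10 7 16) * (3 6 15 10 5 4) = [17, 5, 13, 6, 3, 4, 15, 16, 8, 0, 7, 11, 12, 1, 14, 10, 9, 2] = (0 17 2 13 1 5 4 3 6 15 10 7 16 9)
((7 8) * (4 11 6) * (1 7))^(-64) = (1 8 7)(4 6 11)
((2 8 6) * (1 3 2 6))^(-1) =((1 3 2 8))^(-1) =(1 8 2 3)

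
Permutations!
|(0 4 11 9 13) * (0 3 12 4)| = |(3 12 4 11 9 13)| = 6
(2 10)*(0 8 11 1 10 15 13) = (0 8 11 1 10 2 15 13) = [8, 10, 15, 3, 4, 5, 6, 7, 11, 9, 2, 1, 12, 0, 14, 13]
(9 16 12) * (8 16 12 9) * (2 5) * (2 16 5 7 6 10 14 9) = (2 7 6 10 14 9 12 8 5 16) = [0, 1, 7, 3, 4, 16, 10, 6, 5, 12, 14, 11, 8, 13, 9, 15, 2]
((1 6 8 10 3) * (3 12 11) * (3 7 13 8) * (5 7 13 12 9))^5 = ((1 6 3)(5 7 12 11 13 8 10 9))^5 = (1 3 6)(5 8 12 9 13 7 10 11)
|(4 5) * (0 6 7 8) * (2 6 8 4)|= 10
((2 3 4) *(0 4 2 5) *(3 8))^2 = (0 5 4)(2 3 8)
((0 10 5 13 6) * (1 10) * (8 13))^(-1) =((0 1 10 5 8 13 6))^(-1) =(0 6 13 8 5 10 1)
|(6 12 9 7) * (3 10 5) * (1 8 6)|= 6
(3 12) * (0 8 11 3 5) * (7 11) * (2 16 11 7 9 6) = (0 8 9 6 2 16 11 3 12 5) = [8, 1, 16, 12, 4, 0, 2, 7, 9, 6, 10, 3, 5, 13, 14, 15, 11]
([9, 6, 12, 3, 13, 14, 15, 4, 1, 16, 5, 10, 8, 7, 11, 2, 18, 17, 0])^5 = (0 9 16 18)(1 8 12 2 15 6)(4 7 13)(5 14 11 10)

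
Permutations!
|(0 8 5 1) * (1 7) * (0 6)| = |(0 8 5 7 1 6)| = 6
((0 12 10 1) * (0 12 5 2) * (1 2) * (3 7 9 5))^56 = ((0 3 7 9 5 1 12 10 2))^56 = (0 7 5 12 2 3 9 1 10)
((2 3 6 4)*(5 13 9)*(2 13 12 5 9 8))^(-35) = ((2 3 6 4 13 8)(5 12))^(-35) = (2 3 6 4 13 8)(5 12)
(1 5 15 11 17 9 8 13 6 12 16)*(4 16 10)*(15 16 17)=(1 5 16)(4 17 9 8 13 6 12 10)(11 15)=[0, 5, 2, 3, 17, 16, 12, 7, 13, 8, 4, 15, 10, 6, 14, 11, 1, 9]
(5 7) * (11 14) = (5 7)(11 14) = [0, 1, 2, 3, 4, 7, 6, 5, 8, 9, 10, 14, 12, 13, 11]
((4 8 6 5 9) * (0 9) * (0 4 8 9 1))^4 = ((0 1)(4 9 8 6 5))^4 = (4 5 6 8 9)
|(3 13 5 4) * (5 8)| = 5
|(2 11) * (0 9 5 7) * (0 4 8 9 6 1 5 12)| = 18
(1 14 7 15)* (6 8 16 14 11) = [0, 11, 2, 3, 4, 5, 8, 15, 16, 9, 10, 6, 12, 13, 7, 1, 14] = (1 11 6 8 16 14 7 15)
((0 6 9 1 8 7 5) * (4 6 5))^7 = (0 5)(1 8 7 4 6 9)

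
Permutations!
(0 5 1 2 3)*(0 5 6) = [6, 2, 3, 5, 4, 1, 0] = (0 6)(1 2 3 5)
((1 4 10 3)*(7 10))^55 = (10)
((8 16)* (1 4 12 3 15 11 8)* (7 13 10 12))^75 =((1 4 7 13 10 12 3 15 11 8 16))^75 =(1 8 15 12 13 4 16 11 3 10 7)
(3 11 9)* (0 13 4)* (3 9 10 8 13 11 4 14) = (0 11 10 8 13 14 3 4) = [11, 1, 2, 4, 0, 5, 6, 7, 13, 9, 8, 10, 12, 14, 3]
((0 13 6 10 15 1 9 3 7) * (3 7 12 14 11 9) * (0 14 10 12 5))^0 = (15)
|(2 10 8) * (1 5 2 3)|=6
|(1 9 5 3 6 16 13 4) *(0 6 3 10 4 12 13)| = 30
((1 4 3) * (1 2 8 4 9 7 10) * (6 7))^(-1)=(1 10 7 6 9)(2 3 4 8)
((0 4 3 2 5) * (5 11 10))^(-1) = (0 5 10 11 2 3 4)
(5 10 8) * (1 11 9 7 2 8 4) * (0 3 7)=(0 3 7 2 8 5 10 4 1 11 9)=[3, 11, 8, 7, 1, 10, 6, 2, 5, 0, 4, 9]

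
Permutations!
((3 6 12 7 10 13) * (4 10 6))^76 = ((3 4 10 13)(6 12 7))^76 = (13)(6 12 7)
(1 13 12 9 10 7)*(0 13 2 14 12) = (0 13)(1 2 14 12 9 10 7) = [13, 2, 14, 3, 4, 5, 6, 1, 8, 10, 7, 11, 9, 0, 12]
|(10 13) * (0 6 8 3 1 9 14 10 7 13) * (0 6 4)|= |(0 4)(1 9 14 10 6 8 3)(7 13)|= 14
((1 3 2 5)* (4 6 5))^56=((1 3 2 4 6 5))^56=(1 2 6)(3 4 5)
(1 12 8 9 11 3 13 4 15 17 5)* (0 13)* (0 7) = (0 13 4 15 17 5 1 12 8 9 11 3 7) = [13, 12, 2, 7, 15, 1, 6, 0, 9, 11, 10, 3, 8, 4, 14, 17, 16, 5]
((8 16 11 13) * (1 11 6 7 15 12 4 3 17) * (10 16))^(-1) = ((1 11 13 8 10 16 6 7 15 12 4 3 17))^(-1) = (1 17 3 4 12 15 7 6 16 10 8 13 11)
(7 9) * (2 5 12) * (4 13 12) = (2 5 4 13 12)(7 9) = [0, 1, 5, 3, 13, 4, 6, 9, 8, 7, 10, 11, 2, 12]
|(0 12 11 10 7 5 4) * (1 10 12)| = |(0 1 10 7 5 4)(11 12)| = 6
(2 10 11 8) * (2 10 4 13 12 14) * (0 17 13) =(0 17 13 12 14 2 4)(8 10 11) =[17, 1, 4, 3, 0, 5, 6, 7, 10, 9, 11, 8, 14, 12, 2, 15, 16, 13]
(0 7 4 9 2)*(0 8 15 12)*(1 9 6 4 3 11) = [7, 9, 8, 11, 6, 5, 4, 3, 15, 2, 10, 1, 0, 13, 14, 12] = (0 7 3 11 1 9 2 8 15 12)(4 6)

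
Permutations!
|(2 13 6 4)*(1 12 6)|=|(1 12 6 4 2 13)|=6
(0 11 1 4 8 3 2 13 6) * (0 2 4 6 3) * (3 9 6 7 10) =(0 11 1 7 10 3 4 8)(2 13 9 6) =[11, 7, 13, 4, 8, 5, 2, 10, 0, 6, 3, 1, 12, 9]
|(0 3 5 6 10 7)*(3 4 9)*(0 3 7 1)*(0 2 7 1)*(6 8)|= 11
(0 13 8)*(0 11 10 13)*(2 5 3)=(2 5 3)(8 11 10 13)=[0, 1, 5, 2, 4, 3, 6, 7, 11, 9, 13, 10, 12, 8]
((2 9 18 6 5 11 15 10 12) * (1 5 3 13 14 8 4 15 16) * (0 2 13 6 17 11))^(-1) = ((0 2 9 18 17 11 16 1 5)(3 6)(4 15 10 12 13 14 8))^(-1) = (0 5 1 16 11 17 18 9 2)(3 6)(4 8 14 13 12 10 15)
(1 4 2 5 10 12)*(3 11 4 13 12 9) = (1 13 12)(2 5 10 9 3 11 4) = [0, 13, 5, 11, 2, 10, 6, 7, 8, 3, 9, 4, 1, 12]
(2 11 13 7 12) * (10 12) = [0, 1, 11, 3, 4, 5, 6, 10, 8, 9, 12, 13, 2, 7] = (2 11 13 7 10 12)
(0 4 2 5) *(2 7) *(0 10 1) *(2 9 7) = [4, 0, 5, 3, 2, 10, 6, 9, 8, 7, 1] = (0 4 2 5 10 1)(7 9)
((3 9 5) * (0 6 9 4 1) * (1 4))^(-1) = (0 1 3 5 9 6)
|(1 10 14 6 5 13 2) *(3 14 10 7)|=|(1 7 3 14 6 5 13 2)|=8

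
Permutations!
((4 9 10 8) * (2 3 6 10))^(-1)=(2 9 4 8 10 6 3)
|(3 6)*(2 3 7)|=4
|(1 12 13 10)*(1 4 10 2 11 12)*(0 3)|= 4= |(0 3)(2 11 12 13)(4 10)|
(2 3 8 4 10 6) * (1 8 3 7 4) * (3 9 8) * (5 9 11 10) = (1 3 11 10 6 2 7 4 5 9 8) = [0, 3, 7, 11, 5, 9, 2, 4, 1, 8, 6, 10]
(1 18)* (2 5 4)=(1 18)(2 5 4)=[0, 18, 5, 3, 2, 4, 6, 7, 8, 9, 10, 11, 12, 13, 14, 15, 16, 17, 1]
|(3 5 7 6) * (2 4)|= 4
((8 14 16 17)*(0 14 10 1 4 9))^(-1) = (0 9 4 1 10 8 17 16 14)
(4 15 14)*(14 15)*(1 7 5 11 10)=[0, 7, 2, 3, 14, 11, 6, 5, 8, 9, 1, 10, 12, 13, 4, 15]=(15)(1 7 5 11 10)(4 14)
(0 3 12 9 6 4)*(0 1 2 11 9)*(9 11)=(0 3 12)(1 2 9 6 4)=[3, 2, 9, 12, 1, 5, 4, 7, 8, 6, 10, 11, 0]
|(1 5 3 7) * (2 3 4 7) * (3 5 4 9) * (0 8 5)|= |(0 8 5 9 3 2)(1 4 7)|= 6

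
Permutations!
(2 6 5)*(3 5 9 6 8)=(2 8 3 5)(6 9)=[0, 1, 8, 5, 4, 2, 9, 7, 3, 6]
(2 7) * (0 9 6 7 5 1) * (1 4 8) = (0 9 6 7 2 5 4 8 1) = [9, 0, 5, 3, 8, 4, 7, 2, 1, 6]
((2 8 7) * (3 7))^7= (2 7 3 8)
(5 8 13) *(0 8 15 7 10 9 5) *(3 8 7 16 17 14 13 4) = [7, 1, 2, 8, 3, 15, 6, 10, 4, 5, 9, 11, 12, 0, 13, 16, 17, 14] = (0 7 10 9 5 15 16 17 14 13)(3 8 4)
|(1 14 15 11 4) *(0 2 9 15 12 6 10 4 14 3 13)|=|(0 2 9 15 11 14 12 6 10 4 1 3 13)|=13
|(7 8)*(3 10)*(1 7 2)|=|(1 7 8 2)(3 10)|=4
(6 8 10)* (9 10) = (6 8 9 10) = [0, 1, 2, 3, 4, 5, 8, 7, 9, 10, 6]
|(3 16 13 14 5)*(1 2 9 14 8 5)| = 20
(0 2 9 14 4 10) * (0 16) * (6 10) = (0 2 9 14 4 6 10 16) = [2, 1, 9, 3, 6, 5, 10, 7, 8, 14, 16, 11, 12, 13, 4, 15, 0]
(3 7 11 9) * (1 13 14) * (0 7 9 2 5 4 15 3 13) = (0 7 11 2 5 4 15 3 9 13 14 1) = [7, 0, 5, 9, 15, 4, 6, 11, 8, 13, 10, 2, 12, 14, 1, 3]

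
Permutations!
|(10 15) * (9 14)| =|(9 14)(10 15)| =2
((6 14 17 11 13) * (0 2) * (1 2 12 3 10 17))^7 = ((0 12 3 10 17 11 13 6 14 1 2))^7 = (0 6 10 2 13 3 1 11 12 14 17)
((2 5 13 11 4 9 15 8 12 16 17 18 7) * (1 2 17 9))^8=(1 5 11)(2 13 4)(7 18 17)(8 9 12 15 16)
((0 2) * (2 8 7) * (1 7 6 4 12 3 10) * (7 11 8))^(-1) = ((0 7 2)(1 11 8 6 4 12 3 10))^(-1) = (0 2 7)(1 10 3 12 4 6 8 11)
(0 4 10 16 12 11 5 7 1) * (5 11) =(0 4 10 16 12 5 7 1) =[4, 0, 2, 3, 10, 7, 6, 1, 8, 9, 16, 11, 5, 13, 14, 15, 12]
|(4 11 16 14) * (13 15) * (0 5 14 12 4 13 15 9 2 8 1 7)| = 36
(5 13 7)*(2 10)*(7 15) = [0, 1, 10, 3, 4, 13, 6, 5, 8, 9, 2, 11, 12, 15, 14, 7] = (2 10)(5 13 15 7)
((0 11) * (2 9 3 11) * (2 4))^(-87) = (0 9)(2 11)(3 4)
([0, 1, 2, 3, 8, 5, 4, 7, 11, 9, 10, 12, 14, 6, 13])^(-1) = [0, 1, 2, 3, 6, 5, 13, 7, 4, 9, 10, 8, 11, 14, 12]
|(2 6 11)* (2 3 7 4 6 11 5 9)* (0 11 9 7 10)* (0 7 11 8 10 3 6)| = 30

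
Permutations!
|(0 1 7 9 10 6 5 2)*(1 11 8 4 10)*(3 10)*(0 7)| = |(0 11 8 4 3 10 6 5 2 7 9 1)| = 12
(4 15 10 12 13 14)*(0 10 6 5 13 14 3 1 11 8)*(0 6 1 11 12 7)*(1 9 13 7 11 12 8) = (0 10 11 1 8 6 5 7)(3 12 14 4 15 9 13) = [10, 8, 2, 12, 15, 7, 5, 0, 6, 13, 11, 1, 14, 3, 4, 9]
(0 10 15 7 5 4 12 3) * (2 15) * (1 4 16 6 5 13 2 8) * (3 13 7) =[10, 4, 15, 0, 12, 16, 5, 7, 1, 9, 8, 11, 13, 2, 14, 3, 6] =(0 10 8 1 4 12 13 2 15 3)(5 16 6)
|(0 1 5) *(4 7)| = 6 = |(0 1 5)(4 7)|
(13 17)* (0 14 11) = [14, 1, 2, 3, 4, 5, 6, 7, 8, 9, 10, 0, 12, 17, 11, 15, 16, 13] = (0 14 11)(13 17)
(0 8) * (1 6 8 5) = (0 5 1 6 8) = [5, 6, 2, 3, 4, 1, 8, 7, 0]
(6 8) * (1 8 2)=(1 8 6 2)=[0, 8, 1, 3, 4, 5, 2, 7, 6]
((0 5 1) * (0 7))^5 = (0 5 1 7) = ((0 5 1 7))^5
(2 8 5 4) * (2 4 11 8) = (5 11 8) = [0, 1, 2, 3, 4, 11, 6, 7, 5, 9, 10, 8]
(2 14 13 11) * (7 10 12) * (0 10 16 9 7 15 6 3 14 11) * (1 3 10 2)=(0 2 11 1 3 14 13)(6 10 12 15)(7 16 9)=[2, 3, 11, 14, 4, 5, 10, 16, 8, 7, 12, 1, 15, 0, 13, 6, 9]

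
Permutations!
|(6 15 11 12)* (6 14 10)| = 6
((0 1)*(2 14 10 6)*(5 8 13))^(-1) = (0 1)(2 6 10 14)(5 13 8)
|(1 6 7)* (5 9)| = |(1 6 7)(5 9)| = 6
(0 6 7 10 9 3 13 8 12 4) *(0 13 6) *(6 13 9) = (3 13 8 12 4 9)(6 7 10) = [0, 1, 2, 13, 9, 5, 7, 10, 12, 3, 6, 11, 4, 8]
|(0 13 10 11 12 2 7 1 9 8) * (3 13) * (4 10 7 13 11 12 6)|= |(0 3 11 6 4 10 12 2 13 7 1 9 8)|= 13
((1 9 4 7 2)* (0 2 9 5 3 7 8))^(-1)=(0 8 4 9 7 3 5 1 2)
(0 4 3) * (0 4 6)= (0 6)(3 4)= [6, 1, 2, 4, 3, 5, 0]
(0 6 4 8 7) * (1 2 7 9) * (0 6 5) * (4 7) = (0 5)(1 2 4 8 9)(6 7) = [5, 2, 4, 3, 8, 0, 7, 6, 9, 1]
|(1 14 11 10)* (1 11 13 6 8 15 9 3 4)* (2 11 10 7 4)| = 12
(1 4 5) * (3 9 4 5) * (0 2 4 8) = [2, 5, 4, 9, 3, 1, 6, 7, 0, 8] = (0 2 4 3 9 8)(1 5)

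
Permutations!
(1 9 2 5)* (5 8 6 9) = (1 5)(2 8 6 9) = [0, 5, 8, 3, 4, 1, 9, 7, 6, 2]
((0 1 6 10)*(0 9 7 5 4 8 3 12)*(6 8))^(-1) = ((0 1 8 3 12)(4 6 10 9 7 5))^(-1) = (0 12 3 8 1)(4 5 7 9 10 6)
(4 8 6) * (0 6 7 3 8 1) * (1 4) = (0 6 1)(3 8 7) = [6, 0, 2, 8, 4, 5, 1, 3, 7]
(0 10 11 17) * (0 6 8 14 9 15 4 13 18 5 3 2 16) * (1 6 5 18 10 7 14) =(18)(0 7 14 9 15 4 13 10 11 17 5 3 2 16)(1 6 8) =[7, 6, 16, 2, 13, 3, 8, 14, 1, 15, 11, 17, 12, 10, 9, 4, 0, 5, 18]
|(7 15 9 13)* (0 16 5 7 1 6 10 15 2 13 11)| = |(0 16 5 7 2 13 1 6 10 15 9 11)| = 12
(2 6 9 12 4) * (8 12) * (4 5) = (2 6 9 8 12 5 4) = [0, 1, 6, 3, 2, 4, 9, 7, 12, 8, 10, 11, 5]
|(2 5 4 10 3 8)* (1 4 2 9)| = |(1 4 10 3 8 9)(2 5)| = 6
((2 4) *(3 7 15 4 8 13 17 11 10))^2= (2 13 11 3 15)(4 8 17 10 7)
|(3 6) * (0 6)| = 3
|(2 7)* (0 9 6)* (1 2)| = |(0 9 6)(1 2 7)| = 3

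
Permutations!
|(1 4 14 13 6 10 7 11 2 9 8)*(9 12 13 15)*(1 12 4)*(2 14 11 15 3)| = |(2 4 11 14 3)(6 10 7 15 9 8 12 13)| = 40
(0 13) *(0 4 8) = [13, 1, 2, 3, 8, 5, 6, 7, 0, 9, 10, 11, 12, 4] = (0 13 4 8)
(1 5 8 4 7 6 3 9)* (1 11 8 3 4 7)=(1 5 3 9 11 8 7 6 4)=[0, 5, 2, 9, 1, 3, 4, 6, 7, 11, 10, 8]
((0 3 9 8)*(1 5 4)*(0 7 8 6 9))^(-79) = ((0 3)(1 5 4)(6 9)(7 8))^(-79) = (0 3)(1 4 5)(6 9)(7 8)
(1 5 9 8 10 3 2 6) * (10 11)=(1 5 9 8 11 10 3 2 6)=[0, 5, 6, 2, 4, 9, 1, 7, 11, 8, 3, 10]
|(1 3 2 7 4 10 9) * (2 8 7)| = |(1 3 8 7 4 10 9)| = 7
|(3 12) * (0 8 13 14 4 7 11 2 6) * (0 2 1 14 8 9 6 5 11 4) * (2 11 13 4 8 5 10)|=6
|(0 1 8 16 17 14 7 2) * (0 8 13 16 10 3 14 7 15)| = 12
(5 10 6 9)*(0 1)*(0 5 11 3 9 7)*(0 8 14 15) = (0 1 5 10 6 7 8 14 15)(3 9 11) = [1, 5, 2, 9, 4, 10, 7, 8, 14, 11, 6, 3, 12, 13, 15, 0]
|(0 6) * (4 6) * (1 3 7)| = 3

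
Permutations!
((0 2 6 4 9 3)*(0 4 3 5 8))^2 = ((0 2 6 3 4 9 5 8))^2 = (0 6 4 5)(2 3 9 8)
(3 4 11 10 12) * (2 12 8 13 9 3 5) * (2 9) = (2 12 5 9 3 4 11 10 8 13) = [0, 1, 12, 4, 11, 9, 6, 7, 13, 3, 8, 10, 5, 2]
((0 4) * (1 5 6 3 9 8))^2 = ((0 4)(1 5 6 3 9 8))^2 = (1 6 9)(3 8 5)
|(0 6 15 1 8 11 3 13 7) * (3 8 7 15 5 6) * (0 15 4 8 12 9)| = |(0 3 13 4 8 11 12 9)(1 7 15)(5 6)| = 24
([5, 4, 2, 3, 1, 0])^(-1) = [5, 4, 2, 3, 1, 0]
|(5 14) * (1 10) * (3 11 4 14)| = 10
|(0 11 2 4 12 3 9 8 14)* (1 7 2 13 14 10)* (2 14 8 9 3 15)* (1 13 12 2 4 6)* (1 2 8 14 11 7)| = |(0 7 11 12 15 4 8 10 13 14)(2 6)| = 10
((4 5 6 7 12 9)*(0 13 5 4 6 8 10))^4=(0 10 8 5 13)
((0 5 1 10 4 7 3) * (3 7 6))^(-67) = (0 10 3 1 6 5 4)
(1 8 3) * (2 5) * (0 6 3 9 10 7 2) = (0 6 3 1 8 9 10 7 2 5) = [6, 8, 5, 1, 4, 0, 3, 2, 9, 10, 7]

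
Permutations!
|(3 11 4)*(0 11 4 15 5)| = |(0 11 15 5)(3 4)| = 4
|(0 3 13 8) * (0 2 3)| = 4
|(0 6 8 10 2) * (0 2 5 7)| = |(0 6 8 10 5 7)| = 6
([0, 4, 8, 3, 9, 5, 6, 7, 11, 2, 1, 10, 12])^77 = [0, 1, 2, 3, 4, 5, 6, 7, 8, 9, 10, 11, 12]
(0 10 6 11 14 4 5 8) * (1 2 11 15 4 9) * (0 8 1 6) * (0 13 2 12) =[10, 12, 11, 3, 5, 1, 15, 7, 8, 6, 13, 14, 0, 2, 9, 4] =(0 10 13 2 11 14 9 6 15 4 5 1 12)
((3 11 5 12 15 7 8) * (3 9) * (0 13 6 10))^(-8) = (15)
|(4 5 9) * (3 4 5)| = |(3 4)(5 9)| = 2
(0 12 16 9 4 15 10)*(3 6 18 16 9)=(0 12 9 4 15 10)(3 6 18 16)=[12, 1, 2, 6, 15, 5, 18, 7, 8, 4, 0, 11, 9, 13, 14, 10, 3, 17, 16]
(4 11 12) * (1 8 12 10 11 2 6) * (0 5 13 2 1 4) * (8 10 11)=(0 5 13 2 6 4 1 10 8 12)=[5, 10, 6, 3, 1, 13, 4, 7, 12, 9, 8, 11, 0, 2]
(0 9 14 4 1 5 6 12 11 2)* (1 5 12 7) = (0 9 14 4 5 6 7 1 12 11 2) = [9, 12, 0, 3, 5, 6, 7, 1, 8, 14, 10, 2, 11, 13, 4]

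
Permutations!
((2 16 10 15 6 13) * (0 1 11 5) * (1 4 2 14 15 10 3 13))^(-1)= (0 5 11 1 6 15 14 13 3 16 2 4)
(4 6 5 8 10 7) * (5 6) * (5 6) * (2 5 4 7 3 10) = (2 5 8)(3 10)(4 6) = [0, 1, 5, 10, 6, 8, 4, 7, 2, 9, 3]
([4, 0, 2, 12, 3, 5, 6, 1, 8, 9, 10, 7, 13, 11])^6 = [7, 11, 2, 0, 1, 5, 6, 13, 8, 9, 10, 12, 4, 3]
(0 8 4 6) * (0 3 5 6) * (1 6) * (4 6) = [8, 4, 2, 5, 0, 1, 3, 7, 6] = (0 8 6 3 5 1 4)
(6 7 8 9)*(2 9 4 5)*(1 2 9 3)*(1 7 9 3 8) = (1 2 8 4 5 3 7)(6 9) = [0, 2, 8, 7, 5, 3, 9, 1, 4, 6]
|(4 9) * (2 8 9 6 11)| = 6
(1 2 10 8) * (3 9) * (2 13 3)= [0, 13, 10, 9, 4, 5, 6, 7, 1, 2, 8, 11, 12, 3]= (1 13 3 9 2 10 8)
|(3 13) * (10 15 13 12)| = |(3 12 10 15 13)| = 5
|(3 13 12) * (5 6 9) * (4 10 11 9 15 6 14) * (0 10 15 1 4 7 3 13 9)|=60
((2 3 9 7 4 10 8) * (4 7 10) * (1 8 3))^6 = (10)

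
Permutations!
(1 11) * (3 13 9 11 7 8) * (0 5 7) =(0 5 7 8 3 13 9 11 1) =[5, 0, 2, 13, 4, 7, 6, 8, 3, 11, 10, 1, 12, 9]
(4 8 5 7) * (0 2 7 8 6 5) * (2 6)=(0 6 5 8)(2 7 4)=[6, 1, 7, 3, 2, 8, 5, 4, 0]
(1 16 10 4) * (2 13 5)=[0, 16, 13, 3, 1, 2, 6, 7, 8, 9, 4, 11, 12, 5, 14, 15, 10]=(1 16 10 4)(2 13 5)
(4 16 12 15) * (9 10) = (4 16 12 15)(9 10) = [0, 1, 2, 3, 16, 5, 6, 7, 8, 10, 9, 11, 15, 13, 14, 4, 12]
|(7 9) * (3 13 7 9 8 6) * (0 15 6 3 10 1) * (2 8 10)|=10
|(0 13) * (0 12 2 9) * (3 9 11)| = |(0 13 12 2 11 3 9)| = 7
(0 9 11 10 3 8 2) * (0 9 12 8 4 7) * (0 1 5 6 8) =(0 12)(1 5 6 8 2 9 11 10 3 4 7) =[12, 5, 9, 4, 7, 6, 8, 1, 2, 11, 3, 10, 0]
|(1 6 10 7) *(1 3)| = |(1 6 10 7 3)| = 5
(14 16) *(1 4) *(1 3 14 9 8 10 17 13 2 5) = (1 4 3 14 16 9 8 10 17 13 2 5) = [0, 4, 5, 14, 3, 1, 6, 7, 10, 8, 17, 11, 12, 2, 16, 15, 9, 13]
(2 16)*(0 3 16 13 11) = (0 3 16 2 13 11) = [3, 1, 13, 16, 4, 5, 6, 7, 8, 9, 10, 0, 12, 11, 14, 15, 2]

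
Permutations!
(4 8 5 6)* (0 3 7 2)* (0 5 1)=[3, 0, 5, 7, 8, 6, 4, 2, 1]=(0 3 7 2 5 6 4 8 1)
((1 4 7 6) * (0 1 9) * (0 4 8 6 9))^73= (0 1 8 6)(4 7 9)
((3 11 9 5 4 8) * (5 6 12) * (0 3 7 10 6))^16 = ((0 3 11 9)(4 8 7 10 6 12 5))^16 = (4 7 6 5 8 10 12)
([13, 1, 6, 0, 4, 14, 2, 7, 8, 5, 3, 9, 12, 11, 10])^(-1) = [3, 1, 6, 10, 4, 9, 2, 7, 8, 11, 14, 13, 12, 0, 5]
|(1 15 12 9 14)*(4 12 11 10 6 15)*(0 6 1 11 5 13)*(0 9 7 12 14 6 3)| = 10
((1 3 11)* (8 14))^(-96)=(14)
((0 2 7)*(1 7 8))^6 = ((0 2 8 1 7))^6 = (0 2 8 1 7)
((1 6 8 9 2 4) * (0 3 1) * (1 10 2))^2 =(0 10 4 3 2)(1 8)(6 9)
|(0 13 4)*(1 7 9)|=3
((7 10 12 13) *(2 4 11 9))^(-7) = ((2 4 11 9)(7 10 12 13))^(-7) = (2 4 11 9)(7 10 12 13)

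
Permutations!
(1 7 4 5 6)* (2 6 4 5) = [0, 7, 6, 3, 2, 4, 1, 5] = (1 7 5 4 2 6)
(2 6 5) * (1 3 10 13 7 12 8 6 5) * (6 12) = (1 3 10 13 7 6)(2 5)(8 12) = [0, 3, 5, 10, 4, 2, 1, 6, 12, 9, 13, 11, 8, 7]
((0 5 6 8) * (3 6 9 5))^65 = ((0 3 6 8)(5 9))^65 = (0 3 6 8)(5 9)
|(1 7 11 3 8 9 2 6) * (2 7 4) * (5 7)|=12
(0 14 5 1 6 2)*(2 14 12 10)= (0 12 10 2)(1 6 14 5)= [12, 6, 0, 3, 4, 1, 14, 7, 8, 9, 2, 11, 10, 13, 5]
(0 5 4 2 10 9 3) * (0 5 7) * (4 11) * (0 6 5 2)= (0 7 6 5 11 4)(2 10 9 3)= [7, 1, 10, 2, 0, 11, 5, 6, 8, 3, 9, 4]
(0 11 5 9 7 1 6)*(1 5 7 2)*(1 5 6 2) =(0 11 7 6)(1 2 5 9) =[11, 2, 5, 3, 4, 9, 0, 6, 8, 1, 10, 7]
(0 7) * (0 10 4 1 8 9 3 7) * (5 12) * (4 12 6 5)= (1 8 9 3 7 10 12 4)(5 6)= [0, 8, 2, 7, 1, 6, 5, 10, 9, 3, 12, 11, 4]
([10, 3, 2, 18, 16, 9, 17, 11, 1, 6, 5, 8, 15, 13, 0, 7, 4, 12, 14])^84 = [11, 17, 2, 12, 4, 1, 18, 5, 6, 3, 8, 9, 0, 13, 7, 10, 16, 14, 15]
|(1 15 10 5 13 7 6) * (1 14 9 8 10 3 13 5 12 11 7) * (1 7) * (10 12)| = |(1 15 3 13 7 6 14 9 8 12 11)| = 11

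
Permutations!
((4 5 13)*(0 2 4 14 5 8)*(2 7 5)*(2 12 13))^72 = (14)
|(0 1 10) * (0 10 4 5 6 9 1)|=|(10)(1 4 5 6 9)|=5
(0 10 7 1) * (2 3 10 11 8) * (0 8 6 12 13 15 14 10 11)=(1 8 2 3 11 6 12 13 15 14 10 7)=[0, 8, 3, 11, 4, 5, 12, 1, 2, 9, 7, 6, 13, 15, 10, 14]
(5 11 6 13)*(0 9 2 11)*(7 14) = (0 9 2 11 6 13 5)(7 14) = [9, 1, 11, 3, 4, 0, 13, 14, 8, 2, 10, 6, 12, 5, 7]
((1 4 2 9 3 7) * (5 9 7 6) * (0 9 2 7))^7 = (0 9 3 6 5 2)(1 4 7)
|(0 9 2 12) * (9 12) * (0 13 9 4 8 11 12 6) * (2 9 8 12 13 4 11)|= 4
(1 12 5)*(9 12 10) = (1 10 9 12 5) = [0, 10, 2, 3, 4, 1, 6, 7, 8, 12, 9, 11, 5]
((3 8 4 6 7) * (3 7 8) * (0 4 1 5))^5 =(0 5 1 8 6 4)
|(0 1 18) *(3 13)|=|(0 1 18)(3 13)|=6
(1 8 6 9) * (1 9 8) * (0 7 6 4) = (9)(0 7 6 8 4) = [7, 1, 2, 3, 0, 5, 8, 6, 4, 9]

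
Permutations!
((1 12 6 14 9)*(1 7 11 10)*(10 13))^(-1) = (1 10 13 11 7 9 14 6 12)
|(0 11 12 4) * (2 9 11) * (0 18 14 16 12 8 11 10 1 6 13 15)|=40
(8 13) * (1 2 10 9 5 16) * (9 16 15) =[0, 2, 10, 3, 4, 15, 6, 7, 13, 5, 16, 11, 12, 8, 14, 9, 1] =(1 2 10 16)(5 15 9)(8 13)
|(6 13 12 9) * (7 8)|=4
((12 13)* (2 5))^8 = ((2 5)(12 13))^8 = (13)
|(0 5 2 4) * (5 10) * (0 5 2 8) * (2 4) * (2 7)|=10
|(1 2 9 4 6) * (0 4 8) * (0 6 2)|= |(0 4 2 9 8 6 1)|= 7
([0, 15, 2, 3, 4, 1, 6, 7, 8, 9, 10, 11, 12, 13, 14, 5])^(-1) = [0, 5, 2, 3, 4, 15, 6, 7, 8, 9, 10, 11, 12, 13, 14, 1]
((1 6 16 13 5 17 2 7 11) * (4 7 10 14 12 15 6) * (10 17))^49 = ((1 4 7 11)(2 17)(5 10 14 12 15 6 16 13))^49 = (1 4 7 11)(2 17)(5 10 14 12 15 6 16 13)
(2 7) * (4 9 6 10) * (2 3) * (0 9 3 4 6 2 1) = [9, 0, 7, 1, 3, 5, 10, 4, 8, 2, 6] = (0 9 2 7 4 3 1)(6 10)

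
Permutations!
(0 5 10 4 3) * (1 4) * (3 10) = [5, 4, 2, 0, 10, 3, 6, 7, 8, 9, 1] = (0 5 3)(1 4 10)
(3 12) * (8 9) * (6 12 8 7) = (3 8 9 7 6 12) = [0, 1, 2, 8, 4, 5, 12, 6, 9, 7, 10, 11, 3]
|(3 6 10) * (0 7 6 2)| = 6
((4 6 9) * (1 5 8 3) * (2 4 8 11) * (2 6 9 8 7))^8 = ((1 5 11 6 8 3)(2 4 9 7))^8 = (1 11 8)(3 5 6)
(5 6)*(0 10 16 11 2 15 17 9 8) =[10, 1, 15, 3, 4, 6, 5, 7, 0, 8, 16, 2, 12, 13, 14, 17, 11, 9] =(0 10 16 11 2 15 17 9 8)(5 6)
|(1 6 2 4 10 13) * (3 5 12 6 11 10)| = 12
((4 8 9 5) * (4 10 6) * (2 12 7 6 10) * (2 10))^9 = (12)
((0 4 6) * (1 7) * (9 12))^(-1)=(0 6 4)(1 7)(9 12)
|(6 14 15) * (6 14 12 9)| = |(6 12 9)(14 15)| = 6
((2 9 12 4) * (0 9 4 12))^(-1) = ((12)(0 9)(2 4))^(-1) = (12)(0 9)(2 4)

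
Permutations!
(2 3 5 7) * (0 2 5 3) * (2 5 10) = (0 5 7 10 2) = [5, 1, 0, 3, 4, 7, 6, 10, 8, 9, 2]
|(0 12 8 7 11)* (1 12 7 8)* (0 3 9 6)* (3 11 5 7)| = |(0 3 9 6)(1 12)(5 7)| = 4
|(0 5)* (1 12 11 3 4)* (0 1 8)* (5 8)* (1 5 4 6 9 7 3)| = |(0 8)(1 12 11)(3 6 9 7)| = 12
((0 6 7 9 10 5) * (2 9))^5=(0 10 2 6 5 9 7)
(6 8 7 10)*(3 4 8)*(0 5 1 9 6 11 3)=(0 5 1 9 6)(3 4 8 7 10 11)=[5, 9, 2, 4, 8, 1, 0, 10, 7, 6, 11, 3]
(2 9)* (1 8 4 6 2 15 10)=(1 8 4 6 2 9 15 10)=[0, 8, 9, 3, 6, 5, 2, 7, 4, 15, 1, 11, 12, 13, 14, 10]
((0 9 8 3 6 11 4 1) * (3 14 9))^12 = (14)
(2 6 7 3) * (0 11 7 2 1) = (0 11 7 3 1)(2 6) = [11, 0, 6, 1, 4, 5, 2, 3, 8, 9, 10, 7]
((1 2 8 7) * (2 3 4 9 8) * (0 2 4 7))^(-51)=(0 8 9 4 2)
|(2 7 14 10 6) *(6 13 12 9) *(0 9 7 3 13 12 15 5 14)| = |(0 9 6 2 3 13 15 5 14 10 12 7)| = 12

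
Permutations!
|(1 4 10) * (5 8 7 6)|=|(1 4 10)(5 8 7 6)|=12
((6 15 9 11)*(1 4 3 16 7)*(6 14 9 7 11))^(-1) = (1 7 15 6 9 14 11 16 3 4)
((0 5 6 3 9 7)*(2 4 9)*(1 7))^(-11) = (0 1 4 3 5 7 9 2 6)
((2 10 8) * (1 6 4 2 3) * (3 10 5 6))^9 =((1 3)(2 5 6 4)(8 10))^9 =(1 3)(2 5 6 4)(8 10)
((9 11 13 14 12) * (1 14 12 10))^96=(14)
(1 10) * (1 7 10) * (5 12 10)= (5 12 10 7)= [0, 1, 2, 3, 4, 12, 6, 5, 8, 9, 7, 11, 10]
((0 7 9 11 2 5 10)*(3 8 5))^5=(0 3 7 8 9 5 11 10 2)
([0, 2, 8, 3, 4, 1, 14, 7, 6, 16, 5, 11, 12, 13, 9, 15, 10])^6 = [0, 16, 10, 3, 4, 9, 1, 7, 5, 8, 14, 11, 12, 13, 2, 15, 6]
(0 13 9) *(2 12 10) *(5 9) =(0 13 5 9)(2 12 10) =[13, 1, 12, 3, 4, 9, 6, 7, 8, 0, 2, 11, 10, 5]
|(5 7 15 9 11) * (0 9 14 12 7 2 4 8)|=|(0 9 11 5 2 4 8)(7 15 14 12)|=28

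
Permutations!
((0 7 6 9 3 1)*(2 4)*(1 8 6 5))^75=((0 7 5 1)(2 4)(3 8 6 9))^75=(0 1 5 7)(2 4)(3 9 6 8)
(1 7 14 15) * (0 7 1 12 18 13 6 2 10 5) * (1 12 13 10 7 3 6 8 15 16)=[3, 12, 7, 6, 4, 0, 2, 14, 15, 9, 5, 11, 18, 8, 16, 13, 1, 17, 10]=(0 3 6 2 7 14 16 1 12 18 10 5)(8 15 13)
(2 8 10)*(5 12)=(2 8 10)(5 12)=[0, 1, 8, 3, 4, 12, 6, 7, 10, 9, 2, 11, 5]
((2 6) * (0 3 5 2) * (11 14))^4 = ((0 3 5 2 6)(11 14))^4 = (14)(0 6 2 5 3)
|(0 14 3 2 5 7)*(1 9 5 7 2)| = |(0 14 3 1 9 5 2 7)| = 8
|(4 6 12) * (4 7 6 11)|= 6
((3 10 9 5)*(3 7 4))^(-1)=(3 4 7 5 9 10)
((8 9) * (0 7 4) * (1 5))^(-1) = ((0 7 4)(1 5)(8 9))^(-1) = (0 4 7)(1 5)(8 9)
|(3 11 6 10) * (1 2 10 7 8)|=8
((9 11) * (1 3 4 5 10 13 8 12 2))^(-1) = ((1 3 4 5 10 13 8 12 2)(9 11))^(-1) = (1 2 12 8 13 10 5 4 3)(9 11)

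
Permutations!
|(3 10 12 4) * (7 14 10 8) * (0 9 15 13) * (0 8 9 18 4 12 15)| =|(0 18 4 3 9)(7 14 10 15 13 8)| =30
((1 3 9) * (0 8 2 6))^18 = ((0 8 2 6)(1 3 9))^18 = (9)(0 2)(6 8)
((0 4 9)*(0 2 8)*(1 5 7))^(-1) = ((0 4 9 2 8)(1 5 7))^(-1) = (0 8 2 9 4)(1 7 5)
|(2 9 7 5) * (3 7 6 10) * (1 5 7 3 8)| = |(1 5 2 9 6 10 8)| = 7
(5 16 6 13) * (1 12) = (1 12)(5 16 6 13) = [0, 12, 2, 3, 4, 16, 13, 7, 8, 9, 10, 11, 1, 5, 14, 15, 6]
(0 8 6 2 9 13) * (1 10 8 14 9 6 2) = [14, 10, 6, 3, 4, 5, 1, 7, 2, 13, 8, 11, 12, 0, 9] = (0 14 9 13)(1 10 8 2 6)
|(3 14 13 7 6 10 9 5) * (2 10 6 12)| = |(2 10 9 5 3 14 13 7 12)| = 9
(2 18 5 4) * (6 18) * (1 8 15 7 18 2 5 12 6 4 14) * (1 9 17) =[0, 8, 4, 3, 5, 14, 2, 18, 15, 17, 10, 11, 6, 13, 9, 7, 16, 1, 12] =(1 8 15 7 18 12 6 2 4 5 14 9 17)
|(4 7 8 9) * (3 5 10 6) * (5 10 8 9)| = |(3 10 6)(4 7 9)(5 8)| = 6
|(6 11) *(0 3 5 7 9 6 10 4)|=|(0 3 5 7 9 6 11 10 4)|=9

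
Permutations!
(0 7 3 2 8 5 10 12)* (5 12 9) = (0 7 3 2 8 12)(5 10 9) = [7, 1, 8, 2, 4, 10, 6, 3, 12, 5, 9, 11, 0]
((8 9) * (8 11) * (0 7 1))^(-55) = ((0 7 1)(8 9 11))^(-55) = (0 1 7)(8 11 9)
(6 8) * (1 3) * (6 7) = (1 3)(6 8 7) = [0, 3, 2, 1, 4, 5, 8, 6, 7]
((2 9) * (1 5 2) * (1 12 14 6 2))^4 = (2 6 14 12 9) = ((1 5)(2 9 12 14 6))^4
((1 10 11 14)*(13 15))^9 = ((1 10 11 14)(13 15))^9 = (1 10 11 14)(13 15)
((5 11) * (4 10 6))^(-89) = ((4 10 6)(5 11))^(-89) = (4 10 6)(5 11)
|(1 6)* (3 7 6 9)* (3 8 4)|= 7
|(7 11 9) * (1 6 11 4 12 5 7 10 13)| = |(1 6 11 9 10 13)(4 12 5 7)| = 12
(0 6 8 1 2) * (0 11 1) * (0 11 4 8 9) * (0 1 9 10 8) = [6, 2, 4, 3, 0, 5, 10, 7, 11, 1, 8, 9] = (0 6 10 8 11 9 1 2 4)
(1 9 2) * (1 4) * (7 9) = (1 7 9 2 4) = [0, 7, 4, 3, 1, 5, 6, 9, 8, 2]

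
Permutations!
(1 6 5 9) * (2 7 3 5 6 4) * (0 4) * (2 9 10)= [4, 0, 7, 5, 9, 10, 6, 3, 8, 1, 2]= (0 4 9 1)(2 7 3 5 10)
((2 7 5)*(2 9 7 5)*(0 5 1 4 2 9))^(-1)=(0 5)(1 2 4)(7 9)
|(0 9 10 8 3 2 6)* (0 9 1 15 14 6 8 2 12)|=|(0 1 15 14 6 9 10 2 8 3 12)|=11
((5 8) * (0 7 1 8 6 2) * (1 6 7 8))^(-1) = ((0 8 5 7 6 2))^(-1) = (0 2 6 7 5 8)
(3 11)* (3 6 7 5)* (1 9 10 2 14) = [0, 9, 14, 11, 4, 3, 7, 5, 8, 10, 2, 6, 12, 13, 1] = (1 9 10 2 14)(3 11 6 7 5)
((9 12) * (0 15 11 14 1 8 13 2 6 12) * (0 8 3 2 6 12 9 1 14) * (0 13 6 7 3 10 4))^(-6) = ((0 15 11 13 7 3 2 12 1 10 4)(6 9 8))^(-6) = (0 3 4 7 10 13 1 11 12 15 2)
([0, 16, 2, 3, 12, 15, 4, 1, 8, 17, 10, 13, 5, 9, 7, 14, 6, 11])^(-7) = [0, 6, 2, 3, 5, 14, 12, 16, 8, 17, 10, 13, 15, 9, 1, 7, 4, 11]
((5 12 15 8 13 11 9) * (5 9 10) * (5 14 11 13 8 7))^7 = (5 7 15 12)(10 14 11)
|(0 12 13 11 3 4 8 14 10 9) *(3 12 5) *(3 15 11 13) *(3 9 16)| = |(0 5 15 11 12 9)(3 4 8 14 10 16)| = 6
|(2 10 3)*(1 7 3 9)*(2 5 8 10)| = 7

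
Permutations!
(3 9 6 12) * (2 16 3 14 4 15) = [0, 1, 16, 9, 15, 5, 12, 7, 8, 6, 10, 11, 14, 13, 4, 2, 3] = (2 16 3 9 6 12 14 4 15)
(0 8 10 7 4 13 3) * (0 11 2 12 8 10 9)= [10, 1, 12, 11, 13, 5, 6, 4, 9, 0, 7, 2, 8, 3]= (0 10 7 4 13 3 11 2 12 8 9)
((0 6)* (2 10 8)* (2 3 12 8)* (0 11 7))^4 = (3 12 8)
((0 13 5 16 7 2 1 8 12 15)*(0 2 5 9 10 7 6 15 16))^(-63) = (16)(0 10)(5 9)(7 13)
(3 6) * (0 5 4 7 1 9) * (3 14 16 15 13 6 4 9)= [5, 3, 2, 4, 7, 9, 14, 1, 8, 0, 10, 11, 12, 6, 16, 13, 15]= (0 5 9)(1 3 4 7)(6 14 16 15 13)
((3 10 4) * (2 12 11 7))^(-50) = (2 11)(3 10 4)(7 12)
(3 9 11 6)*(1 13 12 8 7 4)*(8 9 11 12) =[0, 13, 2, 11, 1, 5, 3, 4, 7, 12, 10, 6, 9, 8] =(1 13 8 7 4)(3 11 6)(9 12)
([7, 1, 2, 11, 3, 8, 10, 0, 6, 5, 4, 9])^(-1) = [7, 1, 2, 4, 10, 9, 8, 0, 5, 11, 6, 3]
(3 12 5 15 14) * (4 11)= [0, 1, 2, 12, 11, 15, 6, 7, 8, 9, 10, 4, 5, 13, 3, 14]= (3 12 5 15 14)(4 11)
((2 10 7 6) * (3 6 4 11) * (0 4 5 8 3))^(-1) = ((0 4 11)(2 10 7 5 8 3 6))^(-1) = (0 11 4)(2 6 3 8 5 7 10)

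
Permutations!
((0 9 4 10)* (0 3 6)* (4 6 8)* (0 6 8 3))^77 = ((0 9 8 4 10))^77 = (0 8 10 9 4)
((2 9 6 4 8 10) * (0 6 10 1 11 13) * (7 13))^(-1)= (0 13 7 11 1 8 4 6)(2 10 9)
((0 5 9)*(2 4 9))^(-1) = (0 9 4 2 5)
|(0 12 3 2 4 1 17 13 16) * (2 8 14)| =|(0 12 3 8 14 2 4 1 17 13 16)| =11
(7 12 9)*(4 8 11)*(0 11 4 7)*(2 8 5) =[11, 1, 8, 3, 5, 2, 6, 12, 4, 0, 10, 7, 9] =(0 11 7 12 9)(2 8 4 5)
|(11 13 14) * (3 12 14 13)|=|(3 12 14 11)|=4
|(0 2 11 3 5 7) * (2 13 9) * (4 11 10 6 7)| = 28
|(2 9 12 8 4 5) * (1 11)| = |(1 11)(2 9 12 8 4 5)| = 6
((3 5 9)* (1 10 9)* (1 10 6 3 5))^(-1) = (1 3 6)(5 9 10)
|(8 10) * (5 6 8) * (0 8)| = |(0 8 10 5 6)| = 5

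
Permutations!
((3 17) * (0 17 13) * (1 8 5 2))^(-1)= (0 13 3 17)(1 2 5 8)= ((0 17 3 13)(1 8 5 2))^(-1)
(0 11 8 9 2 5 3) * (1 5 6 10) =(0 11 8 9 2 6 10 1 5 3) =[11, 5, 6, 0, 4, 3, 10, 7, 9, 2, 1, 8]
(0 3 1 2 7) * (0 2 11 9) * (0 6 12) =(0 3 1 11 9 6 12)(2 7) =[3, 11, 7, 1, 4, 5, 12, 2, 8, 6, 10, 9, 0]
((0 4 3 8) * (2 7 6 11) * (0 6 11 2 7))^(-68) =(11)(0 6 3)(2 8 4)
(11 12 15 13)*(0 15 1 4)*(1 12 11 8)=(0 15 13 8 1 4)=[15, 4, 2, 3, 0, 5, 6, 7, 1, 9, 10, 11, 12, 8, 14, 13]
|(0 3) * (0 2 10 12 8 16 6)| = |(0 3 2 10 12 8 16 6)| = 8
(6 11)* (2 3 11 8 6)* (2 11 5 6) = [0, 1, 3, 5, 4, 6, 8, 7, 2, 9, 10, 11] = (11)(2 3 5 6 8)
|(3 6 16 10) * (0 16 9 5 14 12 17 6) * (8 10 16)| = |(0 8 10 3)(5 14 12 17 6 9)| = 12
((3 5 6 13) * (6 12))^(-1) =((3 5 12 6 13))^(-1) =(3 13 6 12 5)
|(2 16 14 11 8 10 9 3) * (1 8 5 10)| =8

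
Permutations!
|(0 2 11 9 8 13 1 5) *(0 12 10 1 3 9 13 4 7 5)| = |(0 2 11 13 3 9 8 4 7 5 12 10 1)| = 13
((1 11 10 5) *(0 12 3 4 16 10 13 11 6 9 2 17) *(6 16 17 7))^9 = (0 17 4 3 12)(1 16 10 5)(2 7 6 9)(11 13)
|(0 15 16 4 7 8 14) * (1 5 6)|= |(0 15 16 4 7 8 14)(1 5 6)|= 21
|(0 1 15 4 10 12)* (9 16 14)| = |(0 1 15 4 10 12)(9 16 14)| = 6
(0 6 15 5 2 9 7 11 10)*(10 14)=[6, 1, 9, 3, 4, 2, 15, 11, 8, 7, 0, 14, 12, 13, 10, 5]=(0 6 15 5 2 9 7 11 14 10)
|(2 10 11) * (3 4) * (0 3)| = |(0 3 4)(2 10 11)| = 3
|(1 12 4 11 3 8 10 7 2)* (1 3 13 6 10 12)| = |(2 3 8 12 4 11 13 6 10 7)| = 10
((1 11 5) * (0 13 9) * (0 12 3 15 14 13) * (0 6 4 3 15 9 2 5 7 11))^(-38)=((0 6 4 3 9 12 15 14 13 2 5 1)(7 11))^(-38)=(0 5 13 15 9 4)(1 2 14 12 3 6)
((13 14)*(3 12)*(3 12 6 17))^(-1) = (3 17 6)(13 14)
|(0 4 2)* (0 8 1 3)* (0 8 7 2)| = 6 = |(0 4)(1 3 8)(2 7)|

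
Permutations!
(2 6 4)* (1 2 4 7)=(1 2 6 7)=[0, 2, 6, 3, 4, 5, 7, 1]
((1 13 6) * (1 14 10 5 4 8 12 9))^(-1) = (1 9 12 8 4 5 10 14 6 13)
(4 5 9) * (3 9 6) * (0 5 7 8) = (0 5 6 3 9 4 7 8) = [5, 1, 2, 9, 7, 6, 3, 8, 0, 4]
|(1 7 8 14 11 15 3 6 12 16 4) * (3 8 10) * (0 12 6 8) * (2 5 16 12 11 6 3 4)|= 12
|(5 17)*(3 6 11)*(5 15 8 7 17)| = 12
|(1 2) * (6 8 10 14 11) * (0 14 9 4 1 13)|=11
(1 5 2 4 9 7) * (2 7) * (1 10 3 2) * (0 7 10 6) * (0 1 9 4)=(0 7 6 1 5 10 3 2)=[7, 5, 0, 2, 4, 10, 1, 6, 8, 9, 3]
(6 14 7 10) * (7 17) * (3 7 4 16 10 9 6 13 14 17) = (3 7 9 6 17 4 16 10 13 14) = [0, 1, 2, 7, 16, 5, 17, 9, 8, 6, 13, 11, 12, 14, 3, 15, 10, 4]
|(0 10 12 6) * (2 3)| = 4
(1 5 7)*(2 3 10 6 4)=(1 5 7)(2 3 10 6 4)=[0, 5, 3, 10, 2, 7, 4, 1, 8, 9, 6]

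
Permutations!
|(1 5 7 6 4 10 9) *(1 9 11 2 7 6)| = 8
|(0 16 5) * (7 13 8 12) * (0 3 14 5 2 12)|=21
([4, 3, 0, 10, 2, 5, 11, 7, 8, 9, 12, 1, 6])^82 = (0 4 2)(1 6 10)(3 11 12)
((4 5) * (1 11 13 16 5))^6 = (16)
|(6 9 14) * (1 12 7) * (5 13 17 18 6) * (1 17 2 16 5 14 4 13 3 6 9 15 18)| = |(1 12 7 17)(2 16 5 3 6 15 18 9 4 13)| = 20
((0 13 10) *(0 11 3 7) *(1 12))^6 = ((0 13 10 11 3 7)(1 12))^6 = (13)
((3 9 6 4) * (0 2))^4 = ((0 2)(3 9 6 4))^4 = (9)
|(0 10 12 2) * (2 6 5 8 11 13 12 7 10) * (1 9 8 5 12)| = 10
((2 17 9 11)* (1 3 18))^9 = (18)(2 17 9 11)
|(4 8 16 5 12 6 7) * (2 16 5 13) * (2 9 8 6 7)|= 10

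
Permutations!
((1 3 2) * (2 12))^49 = ((1 3 12 2))^49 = (1 3 12 2)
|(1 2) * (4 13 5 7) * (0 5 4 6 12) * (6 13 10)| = |(0 5 7 13 4 10 6 12)(1 2)| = 8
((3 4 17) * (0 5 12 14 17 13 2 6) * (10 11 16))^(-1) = ((0 5 12 14 17 3 4 13 2 6)(10 11 16))^(-1) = (0 6 2 13 4 3 17 14 12 5)(10 16 11)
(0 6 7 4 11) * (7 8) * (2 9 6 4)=(0 4 11)(2 9 6 8 7)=[4, 1, 9, 3, 11, 5, 8, 2, 7, 6, 10, 0]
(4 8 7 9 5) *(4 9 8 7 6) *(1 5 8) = (1 5 9 8 6 4 7) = [0, 5, 2, 3, 7, 9, 4, 1, 6, 8]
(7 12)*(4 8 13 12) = (4 8 13 12 7) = [0, 1, 2, 3, 8, 5, 6, 4, 13, 9, 10, 11, 7, 12]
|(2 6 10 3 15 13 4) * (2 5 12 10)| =14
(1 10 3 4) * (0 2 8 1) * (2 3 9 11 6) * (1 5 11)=[3, 10, 8, 4, 0, 11, 2, 7, 5, 1, 9, 6]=(0 3 4)(1 10 9)(2 8 5 11 6)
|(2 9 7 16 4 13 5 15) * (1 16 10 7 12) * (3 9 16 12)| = 6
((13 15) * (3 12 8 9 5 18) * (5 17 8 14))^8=(3 5 12 18 14)(8 17 9)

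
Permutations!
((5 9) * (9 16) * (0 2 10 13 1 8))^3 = ((0 2 10 13 1 8)(5 16 9))^3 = (16)(0 13)(1 2)(8 10)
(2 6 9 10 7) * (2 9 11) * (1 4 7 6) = (1 4 7 9 10 6 11 2) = [0, 4, 1, 3, 7, 5, 11, 9, 8, 10, 6, 2]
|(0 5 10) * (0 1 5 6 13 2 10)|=7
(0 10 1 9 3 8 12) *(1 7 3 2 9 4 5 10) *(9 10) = (0 1 4 5 9 2 10 7 3 8 12) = [1, 4, 10, 8, 5, 9, 6, 3, 12, 2, 7, 11, 0]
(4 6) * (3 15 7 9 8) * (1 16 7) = (1 16 7 9 8 3 15)(4 6) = [0, 16, 2, 15, 6, 5, 4, 9, 3, 8, 10, 11, 12, 13, 14, 1, 7]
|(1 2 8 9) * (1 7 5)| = |(1 2 8 9 7 5)| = 6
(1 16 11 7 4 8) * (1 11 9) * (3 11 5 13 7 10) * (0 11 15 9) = (0 11 10 3 15 9 1 16)(4 8 5 13 7) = [11, 16, 2, 15, 8, 13, 6, 4, 5, 1, 3, 10, 12, 7, 14, 9, 0]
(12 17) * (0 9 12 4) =(0 9 12 17 4) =[9, 1, 2, 3, 0, 5, 6, 7, 8, 12, 10, 11, 17, 13, 14, 15, 16, 4]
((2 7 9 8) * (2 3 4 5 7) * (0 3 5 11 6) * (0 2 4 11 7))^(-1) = (0 5 8 9 7 4 2 6 11 3)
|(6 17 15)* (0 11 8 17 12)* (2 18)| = |(0 11 8 17 15 6 12)(2 18)| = 14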